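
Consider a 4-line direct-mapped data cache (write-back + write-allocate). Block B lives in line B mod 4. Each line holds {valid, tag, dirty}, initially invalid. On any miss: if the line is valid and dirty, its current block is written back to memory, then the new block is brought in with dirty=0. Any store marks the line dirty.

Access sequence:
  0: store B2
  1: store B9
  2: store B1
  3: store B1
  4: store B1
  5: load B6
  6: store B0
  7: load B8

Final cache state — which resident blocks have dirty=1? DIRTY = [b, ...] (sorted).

DIRTY = [1]

  0 | W B2 → L2 miss [D]
  1 | W B9 → L1 miss [D]
  2 | W B1 → L1 miss wb→B9 [D]
  3 | W B1 → L1 hit [D]
  4 | W B1 → L1 hit [D]
  5 | R B6 → L2 miss wb→B2 [-]
  6 | W B0 → L0 miss [D]
  7 | R B8 → L0 miss wb→B0 [-]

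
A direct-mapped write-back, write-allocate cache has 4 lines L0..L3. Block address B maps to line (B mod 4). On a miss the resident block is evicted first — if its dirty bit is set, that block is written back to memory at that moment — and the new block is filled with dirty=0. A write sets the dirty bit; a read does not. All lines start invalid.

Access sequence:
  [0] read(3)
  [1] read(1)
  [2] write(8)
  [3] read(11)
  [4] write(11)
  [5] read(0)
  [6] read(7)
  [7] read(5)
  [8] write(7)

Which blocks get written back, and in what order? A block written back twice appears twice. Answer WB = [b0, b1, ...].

  0 | R B3 → L3 miss [-]
  1 | R B1 → L1 miss [-]
  2 | W B8 → L0 miss [D]
  3 | R B11 → L3 miss [-]
  4 | W B11 → L3 hit [D]
  5 | R B0 → L0 miss wb→B8 [-]
  6 | R B7 → L3 miss wb→B11 [-]
  7 | R B5 → L1 miss [-]
  8 | W B7 → L3 hit [D]

WB = [8, 11]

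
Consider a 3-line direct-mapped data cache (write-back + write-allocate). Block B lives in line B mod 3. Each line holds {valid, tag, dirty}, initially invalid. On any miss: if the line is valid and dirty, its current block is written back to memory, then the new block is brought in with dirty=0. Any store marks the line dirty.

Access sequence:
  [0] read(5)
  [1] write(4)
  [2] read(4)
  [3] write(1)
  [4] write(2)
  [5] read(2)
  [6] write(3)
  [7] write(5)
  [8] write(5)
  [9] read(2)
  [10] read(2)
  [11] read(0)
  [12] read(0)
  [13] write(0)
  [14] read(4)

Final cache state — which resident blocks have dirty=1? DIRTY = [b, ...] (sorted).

DIRTY = [0]

  0 | R B5 → L2 miss [-]
  1 | W B4 → L1 miss [D]
  2 | R B4 → L1 hit [D]
  3 | W B1 → L1 miss wb→B4 [D]
  4 | W B2 → L2 miss [D]
  5 | R B2 → L2 hit [D]
  6 | W B3 → L0 miss [D]
  7 | W B5 → L2 miss wb→B2 [D]
  8 | W B5 → L2 hit [D]
  9 | R B2 → L2 miss wb→B5 [-]
  10 | R B2 → L2 hit [-]
  11 | R B0 → L0 miss wb→B3 [-]
  12 | R B0 → L0 hit [-]
  13 | W B0 → L0 hit [D]
  14 | R B4 → L1 miss wb→B1 [-]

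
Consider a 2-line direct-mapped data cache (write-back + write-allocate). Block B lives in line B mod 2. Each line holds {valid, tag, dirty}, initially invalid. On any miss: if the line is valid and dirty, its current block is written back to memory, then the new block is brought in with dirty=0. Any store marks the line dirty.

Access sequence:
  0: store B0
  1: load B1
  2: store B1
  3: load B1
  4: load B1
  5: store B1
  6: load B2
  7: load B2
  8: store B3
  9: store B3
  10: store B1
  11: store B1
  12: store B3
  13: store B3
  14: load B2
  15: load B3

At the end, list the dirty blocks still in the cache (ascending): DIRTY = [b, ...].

DIRTY = [3]

0: W B0 → L0 miss [D]
1: R B1 → L1 miss [-]
2: W B1 → L1 hit [D]
3: R B1 → L1 hit [D]
4: R B1 → L1 hit [D]
5: W B1 → L1 hit [D]
6: R B2 → L0 miss wb→B0 [-]
7: R B2 → L0 hit [-]
8: W B3 → L1 miss wb→B1 [D]
9: W B3 → L1 hit [D]
10: W B1 → L1 miss wb→B3 [D]
11: W B1 → L1 hit [D]
12: W B3 → L1 miss wb→B1 [D]
13: W B3 → L1 hit [D]
14: R B2 → L0 hit [-]
15: R B3 → L1 hit [D]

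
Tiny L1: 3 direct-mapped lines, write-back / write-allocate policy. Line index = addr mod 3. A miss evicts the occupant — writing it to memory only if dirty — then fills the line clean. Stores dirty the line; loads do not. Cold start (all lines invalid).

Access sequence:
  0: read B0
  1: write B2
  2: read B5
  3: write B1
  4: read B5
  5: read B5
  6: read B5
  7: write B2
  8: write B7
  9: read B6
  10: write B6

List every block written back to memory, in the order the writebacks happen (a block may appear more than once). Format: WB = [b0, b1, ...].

WB = [2, 1]

0: R B0 -> L0 miss  d=-]
1: W B2 -> L2 miss  d=D]
2: R B5 -> L2 miss wb->B2  d=-]
3: W B1 -> L1 miss  d=D]
4: R B5 -> L2 hit  d=-]
5: R B5 -> L2 hit  d=-]
6: R B5 -> L2 hit  d=-]
7: W B2 -> L2 miss  d=D]
8: W B7 -> L1 miss wb->B1  d=D]
9: R B6 -> L0 miss  d=-]
10: W B6 -> L0 hit  d=D]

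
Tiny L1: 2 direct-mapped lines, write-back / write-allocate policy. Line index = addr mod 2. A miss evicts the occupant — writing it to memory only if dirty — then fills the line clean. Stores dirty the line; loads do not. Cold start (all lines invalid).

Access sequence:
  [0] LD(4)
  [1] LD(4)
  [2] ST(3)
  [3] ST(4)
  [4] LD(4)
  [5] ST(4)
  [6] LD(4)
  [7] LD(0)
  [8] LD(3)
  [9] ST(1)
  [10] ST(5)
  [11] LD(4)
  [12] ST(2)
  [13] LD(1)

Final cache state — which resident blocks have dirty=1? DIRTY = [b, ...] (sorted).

  0 | R B4 → L0 miss [-]
  1 | R B4 → L0 hit [-]
  2 | W B3 → L1 miss [D]
  3 | W B4 → L0 hit [D]
  4 | R B4 → L0 hit [D]
  5 | W B4 → L0 hit [D]
  6 | R B4 → L0 hit [D]
  7 | R B0 → L0 miss wb→B4 [-]
  8 | R B3 → L1 hit [D]
  9 | W B1 → L1 miss wb→B3 [D]
  10 | W B5 → L1 miss wb→B1 [D]
  11 | R B4 → L0 miss [-]
  12 | W B2 → L0 miss [D]
  13 | R B1 → L1 miss wb→B5 [-]

DIRTY = [2]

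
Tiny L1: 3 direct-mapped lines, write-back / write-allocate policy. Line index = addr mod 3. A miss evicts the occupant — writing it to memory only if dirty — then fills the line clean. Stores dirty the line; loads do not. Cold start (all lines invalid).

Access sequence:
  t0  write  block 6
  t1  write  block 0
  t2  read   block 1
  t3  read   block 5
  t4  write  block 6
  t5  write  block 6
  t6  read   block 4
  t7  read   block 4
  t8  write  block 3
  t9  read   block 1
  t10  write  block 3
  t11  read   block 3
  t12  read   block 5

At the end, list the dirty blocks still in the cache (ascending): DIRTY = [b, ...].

DIRTY = [3]

  0 | W B6 → L0 miss [D]
  1 | W B0 → L0 miss wb→B6 [D]
  2 | R B1 → L1 miss [-]
  3 | R B5 → L2 miss [-]
  4 | W B6 → L0 miss wb→B0 [D]
  5 | W B6 → L0 hit [D]
  6 | R B4 → L1 miss [-]
  7 | R B4 → L1 hit [-]
  8 | W B3 → L0 miss wb→B6 [D]
  9 | R B1 → L1 miss [-]
  10 | W B3 → L0 hit [D]
  11 | R B3 → L0 hit [D]
  12 | R B5 → L2 hit [-]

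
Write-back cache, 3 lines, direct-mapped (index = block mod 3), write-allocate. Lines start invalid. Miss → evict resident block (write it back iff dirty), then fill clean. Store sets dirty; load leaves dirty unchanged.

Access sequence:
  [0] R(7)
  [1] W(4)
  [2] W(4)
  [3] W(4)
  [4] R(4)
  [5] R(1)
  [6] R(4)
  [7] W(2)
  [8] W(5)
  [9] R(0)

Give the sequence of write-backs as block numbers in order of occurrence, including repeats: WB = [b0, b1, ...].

  0 | R B7 → L1 miss [-]
  1 | W B4 → L1 miss [D]
  2 | W B4 → L1 hit [D]
  3 | W B4 → L1 hit [D]
  4 | R B4 → L1 hit [D]
  5 | R B1 → L1 miss wb→B4 [-]
  6 | R B4 → L1 miss [-]
  7 | W B2 → L2 miss [D]
  8 | W B5 → L2 miss wb→B2 [D]
  9 | R B0 → L0 miss [-]

WB = [4, 2]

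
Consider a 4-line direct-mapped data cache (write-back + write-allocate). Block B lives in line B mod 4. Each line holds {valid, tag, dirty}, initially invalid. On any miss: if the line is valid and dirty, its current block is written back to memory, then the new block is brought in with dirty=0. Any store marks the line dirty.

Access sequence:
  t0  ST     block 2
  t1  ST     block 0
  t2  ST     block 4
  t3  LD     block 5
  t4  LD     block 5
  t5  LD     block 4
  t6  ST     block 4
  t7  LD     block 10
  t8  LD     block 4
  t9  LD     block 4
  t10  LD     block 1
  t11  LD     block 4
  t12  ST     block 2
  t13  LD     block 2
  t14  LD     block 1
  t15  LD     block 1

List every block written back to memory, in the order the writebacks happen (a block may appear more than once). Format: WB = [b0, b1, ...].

0: W B2 -> L2 miss  d=D]
1: W B0 -> L0 miss  d=D]
2: W B4 -> L0 miss wb->B0  d=D]
3: R B5 -> L1 miss  d=-]
4: R B5 -> L1 hit  d=-]
5: R B4 -> L0 hit  d=D]
6: W B4 -> L0 hit  d=D]
7: R B10 -> L2 miss wb->B2  d=-]
8: R B4 -> L0 hit  d=D]
9: R B4 -> L0 hit  d=D]
10: R B1 -> L1 miss  d=-]
11: R B4 -> L0 hit  d=D]
12: W B2 -> L2 miss  d=D]
13: R B2 -> L2 hit  d=D]
14: R B1 -> L1 hit  d=-]
15: R B1 -> L1 hit  d=-]

WB = [0, 2]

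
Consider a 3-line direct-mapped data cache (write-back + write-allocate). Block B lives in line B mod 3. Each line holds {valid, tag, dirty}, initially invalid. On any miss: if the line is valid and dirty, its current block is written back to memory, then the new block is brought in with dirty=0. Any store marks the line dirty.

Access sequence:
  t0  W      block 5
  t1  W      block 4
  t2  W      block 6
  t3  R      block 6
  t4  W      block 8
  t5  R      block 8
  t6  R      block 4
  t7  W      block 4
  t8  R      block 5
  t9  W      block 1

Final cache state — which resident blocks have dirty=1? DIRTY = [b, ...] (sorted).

DIRTY = [1, 6]

0: W B5 -> L2 miss  d=D]
1: W B4 -> L1 miss  d=D]
2: W B6 -> L0 miss  d=D]
3: R B6 -> L0 hit  d=D]
4: W B8 -> L2 miss wb->B5  d=D]
5: R B8 -> L2 hit  d=D]
6: R B4 -> L1 hit  d=D]
7: W B4 -> L1 hit  d=D]
8: R B5 -> L2 miss wb->B8  d=-]
9: W B1 -> L1 miss wb->B4  d=D]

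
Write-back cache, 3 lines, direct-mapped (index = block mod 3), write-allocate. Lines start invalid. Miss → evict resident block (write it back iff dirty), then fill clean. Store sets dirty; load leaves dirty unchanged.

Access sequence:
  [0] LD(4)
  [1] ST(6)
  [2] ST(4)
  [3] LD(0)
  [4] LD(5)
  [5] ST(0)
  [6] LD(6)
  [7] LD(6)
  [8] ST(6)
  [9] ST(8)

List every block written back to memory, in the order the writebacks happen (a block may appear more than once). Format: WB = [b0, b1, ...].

WB = [6, 0]

0: R B4 -> L1 miss  d=-]
1: W B6 -> L0 miss  d=D]
2: W B4 -> L1 hit  d=D]
3: R B0 -> L0 miss wb->B6  d=-]
4: R B5 -> L2 miss  d=-]
5: W B0 -> L0 hit  d=D]
6: R B6 -> L0 miss wb->B0  d=-]
7: R B6 -> L0 hit  d=-]
8: W B6 -> L0 hit  d=D]
9: W B8 -> L2 miss  d=D]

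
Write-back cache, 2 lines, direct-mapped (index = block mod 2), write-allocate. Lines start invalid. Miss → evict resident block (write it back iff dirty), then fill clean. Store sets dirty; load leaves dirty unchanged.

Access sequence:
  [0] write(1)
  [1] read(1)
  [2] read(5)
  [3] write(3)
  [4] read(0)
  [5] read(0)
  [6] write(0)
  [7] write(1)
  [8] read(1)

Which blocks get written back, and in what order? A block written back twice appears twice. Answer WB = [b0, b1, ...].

0: W B1 -> L1 miss  d=D]
1: R B1 -> L1 hit  d=D]
2: R B5 -> L1 miss wb->B1  d=-]
3: W B3 -> L1 miss  d=D]
4: R B0 -> L0 miss  d=-]
5: R B0 -> L0 hit  d=-]
6: W B0 -> L0 hit  d=D]
7: W B1 -> L1 miss wb->B3  d=D]
8: R B1 -> L1 hit  d=D]

WB = [1, 3]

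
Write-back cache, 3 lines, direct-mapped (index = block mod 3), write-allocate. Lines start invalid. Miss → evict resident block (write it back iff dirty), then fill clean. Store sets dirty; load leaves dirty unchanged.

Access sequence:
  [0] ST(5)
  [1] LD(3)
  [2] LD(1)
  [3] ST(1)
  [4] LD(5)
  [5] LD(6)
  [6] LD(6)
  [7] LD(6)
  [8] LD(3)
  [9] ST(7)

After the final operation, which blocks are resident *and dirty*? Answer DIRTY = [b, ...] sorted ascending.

DIRTY = [5, 7]

0: W B5 → L2 miss [D]
1: R B3 → L0 miss [-]
2: R B1 → L1 miss [-]
3: W B1 → L1 hit [D]
4: R B5 → L2 hit [D]
5: R B6 → L0 miss [-]
6: R B6 → L0 hit [-]
7: R B6 → L0 hit [-]
8: R B3 → L0 miss [-]
9: W B7 → L1 miss wb→B1 [D]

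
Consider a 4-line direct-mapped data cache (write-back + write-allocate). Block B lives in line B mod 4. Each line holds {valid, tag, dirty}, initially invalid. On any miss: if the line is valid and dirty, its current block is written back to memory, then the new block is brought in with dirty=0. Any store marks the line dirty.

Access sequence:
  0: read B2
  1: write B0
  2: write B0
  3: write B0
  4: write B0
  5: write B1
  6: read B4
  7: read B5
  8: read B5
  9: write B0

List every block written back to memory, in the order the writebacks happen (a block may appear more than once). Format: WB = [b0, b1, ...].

  0 | R B2 → L2 miss [-]
  1 | W B0 → L0 miss [D]
  2 | W B0 → L0 hit [D]
  3 | W B0 → L0 hit [D]
  4 | W B0 → L0 hit [D]
  5 | W B1 → L1 miss [D]
  6 | R B4 → L0 miss wb→B0 [-]
  7 | R B5 → L1 miss wb→B1 [-]
  8 | R B5 → L1 hit [-]
  9 | W B0 → L0 miss [D]

WB = [0, 1]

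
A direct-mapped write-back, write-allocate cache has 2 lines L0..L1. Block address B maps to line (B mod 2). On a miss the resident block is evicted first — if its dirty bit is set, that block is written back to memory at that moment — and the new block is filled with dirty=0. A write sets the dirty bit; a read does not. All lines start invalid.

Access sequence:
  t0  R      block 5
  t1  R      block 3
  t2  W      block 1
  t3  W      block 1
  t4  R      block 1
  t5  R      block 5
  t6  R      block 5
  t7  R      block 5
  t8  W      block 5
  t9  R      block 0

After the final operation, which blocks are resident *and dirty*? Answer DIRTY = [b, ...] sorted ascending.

DIRTY = [5]

0: R B5 -> L1 miss  d=-]
1: R B3 -> L1 miss  d=-]
2: W B1 -> L1 miss  d=D]
3: W B1 -> L1 hit  d=D]
4: R B1 -> L1 hit  d=D]
5: R B5 -> L1 miss wb->B1  d=-]
6: R B5 -> L1 hit  d=-]
7: R B5 -> L1 hit  d=-]
8: W B5 -> L1 hit  d=D]
9: R B0 -> L0 miss  d=-]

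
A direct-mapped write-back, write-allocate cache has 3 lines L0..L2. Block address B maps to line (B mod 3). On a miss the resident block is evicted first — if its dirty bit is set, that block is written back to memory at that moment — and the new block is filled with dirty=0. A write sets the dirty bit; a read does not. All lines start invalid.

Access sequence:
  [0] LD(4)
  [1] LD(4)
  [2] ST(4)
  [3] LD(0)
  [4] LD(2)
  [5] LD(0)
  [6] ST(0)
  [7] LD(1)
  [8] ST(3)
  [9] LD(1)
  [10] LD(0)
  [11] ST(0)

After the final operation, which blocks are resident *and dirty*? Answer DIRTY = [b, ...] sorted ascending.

DIRTY = [0]

  0 | R B4 → L1 miss [-]
  1 | R B4 → L1 hit [-]
  2 | W B4 → L1 hit [D]
  3 | R B0 → L0 miss [-]
  4 | R B2 → L2 miss [-]
  5 | R B0 → L0 hit [-]
  6 | W B0 → L0 hit [D]
  7 | R B1 → L1 miss wb→B4 [-]
  8 | W B3 → L0 miss wb→B0 [D]
  9 | R B1 → L1 hit [-]
  10 | R B0 → L0 miss wb→B3 [-]
  11 | W B0 → L0 hit [D]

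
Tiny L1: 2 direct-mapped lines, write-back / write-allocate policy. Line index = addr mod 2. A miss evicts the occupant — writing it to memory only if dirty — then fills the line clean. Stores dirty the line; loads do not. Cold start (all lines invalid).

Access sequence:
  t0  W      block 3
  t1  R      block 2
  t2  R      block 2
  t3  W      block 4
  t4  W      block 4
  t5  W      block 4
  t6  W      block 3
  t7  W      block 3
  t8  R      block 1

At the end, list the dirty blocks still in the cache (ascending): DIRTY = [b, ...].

DIRTY = [4]

  0 | W B3 → L1 miss [D]
  1 | R B2 → L0 miss [-]
  2 | R B2 → L0 hit [-]
  3 | W B4 → L0 miss [D]
  4 | W B4 → L0 hit [D]
  5 | W B4 → L0 hit [D]
  6 | W B3 → L1 hit [D]
  7 | W B3 → L1 hit [D]
  8 | R B1 → L1 miss wb→B3 [-]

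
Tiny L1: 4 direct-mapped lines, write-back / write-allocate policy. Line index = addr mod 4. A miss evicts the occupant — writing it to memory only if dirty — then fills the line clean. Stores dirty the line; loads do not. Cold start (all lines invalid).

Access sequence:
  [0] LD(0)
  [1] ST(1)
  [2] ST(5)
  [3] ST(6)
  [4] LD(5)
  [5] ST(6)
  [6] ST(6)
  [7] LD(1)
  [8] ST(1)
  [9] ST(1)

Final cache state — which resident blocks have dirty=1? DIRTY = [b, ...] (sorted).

DIRTY = [1, 6]

0: R B0 -> L0 miss  d=-]
1: W B1 -> L1 miss  d=D]
2: W B5 -> L1 miss wb->B1  d=D]
3: W B6 -> L2 miss  d=D]
4: R B5 -> L1 hit  d=D]
5: W B6 -> L2 hit  d=D]
6: W B6 -> L2 hit  d=D]
7: R B1 -> L1 miss wb->B5  d=-]
8: W B1 -> L1 hit  d=D]
9: W B1 -> L1 hit  d=D]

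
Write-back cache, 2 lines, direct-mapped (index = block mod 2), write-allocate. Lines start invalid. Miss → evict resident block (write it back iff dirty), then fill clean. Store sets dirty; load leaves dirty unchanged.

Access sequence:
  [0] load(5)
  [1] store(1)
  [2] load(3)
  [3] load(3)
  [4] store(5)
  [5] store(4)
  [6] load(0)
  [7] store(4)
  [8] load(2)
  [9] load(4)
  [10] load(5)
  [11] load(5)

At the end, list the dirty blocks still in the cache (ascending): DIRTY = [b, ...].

DIRTY = [5]

  0 | R B5 → L1 miss [-]
  1 | W B1 → L1 miss [D]
  2 | R B3 → L1 miss wb→B1 [-]
  3 | R B3 → L1 hit [-]
  4 | W B5 → L1 miss [D]
  5 | W B4 → L0 miss [D]
  6 | R B0 → L0 miss wb→B4 [-]
  7 | W B4 → L0 miss [D]
  8 | R B2 → L0 miss wb→B4 [-]
  9 | R B4 → L0 miss [-]
  10 | R B5 → L1 hit [D]
  11 | R B5 → L1 hit [D]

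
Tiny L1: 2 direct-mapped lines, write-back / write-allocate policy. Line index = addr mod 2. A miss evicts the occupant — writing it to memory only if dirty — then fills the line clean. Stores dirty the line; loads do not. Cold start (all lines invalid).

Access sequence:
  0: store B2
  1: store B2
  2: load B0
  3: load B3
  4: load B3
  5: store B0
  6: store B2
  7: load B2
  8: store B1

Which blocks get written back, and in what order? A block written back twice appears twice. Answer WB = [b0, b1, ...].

0: W B2 → L0 miss [D]
1: W B2 → L0 hit [D]
2: R B0 → L0 miss wb→B2 [-]
3: R B3 → L1 miss [-]
4: R B3 → L1 hit [-]
5: W B0 → L0 hit [D]
6: W B2 → L0 miss wb→B0 [D]
7: R B2 → L0 hit [D]
8: W B1 → L1 miss [D]

WB = [2, 0]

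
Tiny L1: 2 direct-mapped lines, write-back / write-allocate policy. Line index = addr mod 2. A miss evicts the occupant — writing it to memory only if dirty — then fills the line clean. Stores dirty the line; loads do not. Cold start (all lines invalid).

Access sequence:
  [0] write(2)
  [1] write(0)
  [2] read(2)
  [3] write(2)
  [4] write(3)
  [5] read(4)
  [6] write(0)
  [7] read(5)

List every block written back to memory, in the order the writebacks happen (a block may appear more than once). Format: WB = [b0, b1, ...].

WB = [2, 0, 2, 3]

0: W B2 → L0 miss [D]
1: W B0 → L0 miss wb→B2 [D]
2: R B2 → L0 miss wb→B0 [-]
3: W B2 → L0 hit [D]
4: W B3 → L1 miss [D]
5: R B4 → L0 miss wb→B2 [-]
6: W B0 → L0 miss [D]
7: R B5 → L1 miss wb→B3 [-]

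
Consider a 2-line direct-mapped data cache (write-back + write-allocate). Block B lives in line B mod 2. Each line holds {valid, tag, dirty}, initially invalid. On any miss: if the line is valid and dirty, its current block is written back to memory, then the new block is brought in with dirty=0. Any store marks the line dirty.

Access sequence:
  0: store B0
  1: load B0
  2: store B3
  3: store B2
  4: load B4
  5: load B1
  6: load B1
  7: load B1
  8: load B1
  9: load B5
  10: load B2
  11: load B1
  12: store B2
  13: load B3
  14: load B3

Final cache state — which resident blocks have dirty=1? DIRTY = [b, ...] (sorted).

0: W B0 → L0 miss [D]
1: R B0 → L0 hit [D]
2: W B3 → L1 miss [D]
3: W B2 → L0 miss wb→B0 [D]
4: R B4 → L0 miss wb→B2 [-]
5: R B1 → L1 miss wb→B3 [-]
6: R B1 → L1 hit [-]
7: R B1 → L1 hit [-]
8: R B1 → L1 hit [-]
9: R B5 → L1 miss [-]
10: R B2 → L0 miss [-]
11: R B1 → L1 miss [-]
12: W B2 → L0 hit [D]
13: R B3 → L1 miss [-]
14: R B3 → L1 hit [-]

DIRTY = [2]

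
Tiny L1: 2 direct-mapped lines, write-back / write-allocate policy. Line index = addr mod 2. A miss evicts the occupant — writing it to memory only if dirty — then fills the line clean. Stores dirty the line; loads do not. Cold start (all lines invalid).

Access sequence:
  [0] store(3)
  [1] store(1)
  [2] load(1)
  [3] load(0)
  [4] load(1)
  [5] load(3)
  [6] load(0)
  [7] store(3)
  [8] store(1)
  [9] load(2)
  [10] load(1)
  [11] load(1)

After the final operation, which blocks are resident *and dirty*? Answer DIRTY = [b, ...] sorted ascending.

DIRTY = [1]

0: W B3 -> L1 miss  d=D]
1: W B1 -> L1 miss wb->B3  d=D]
2: R B1 -> L1 hit  d=D]
3: R B0 -> L0 miss  d=-]
4: R B1 -> L1 hit  d=D]
5: R B3 -> L1 miss wb->B1  d=-]
6: R B0 -> L0 hit  d=-]
7: W B3 -> L1 hit  d=D]
8: W B1 -> L1 miss wb->B3  d=D]
9: R B2 -> L0 miss  d=-]
10: R B1 -> L1 hit  d=D]
11: R B1 -> L1 hit  d=D]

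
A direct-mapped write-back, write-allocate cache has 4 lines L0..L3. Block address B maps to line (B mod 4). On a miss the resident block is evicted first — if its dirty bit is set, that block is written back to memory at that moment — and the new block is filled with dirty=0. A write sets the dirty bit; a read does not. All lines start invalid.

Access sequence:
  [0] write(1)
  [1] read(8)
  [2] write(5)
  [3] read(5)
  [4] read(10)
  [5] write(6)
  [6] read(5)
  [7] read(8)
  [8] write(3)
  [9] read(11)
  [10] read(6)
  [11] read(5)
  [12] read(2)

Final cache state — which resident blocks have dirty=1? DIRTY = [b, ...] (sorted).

DIRTY = [5]

0: W B1 -> L1 miss  d=D]
1: R B8 -> L0 miss  d=-]
2: W B5 -> L1 miss wb->B1  d=D]
3: R B5 -> L1 hit  d=D]
4: R B10 -> L2 miss  d=-]
5: W B6 -> L2 miss  d=D]
6: R B5 -> L1 hit  d=D]
7: R B8 -> L0 hit  d=-]
8: W B3 -> L3 miss  d=D]
9: R B11 -> L3 miss wb->B3  d=-]
10: R B6 -> L2 hit  d=D]
11: R B5 -> L1 hit  d=D]
12: R B2 -> L2 miss wb->B6  d=-]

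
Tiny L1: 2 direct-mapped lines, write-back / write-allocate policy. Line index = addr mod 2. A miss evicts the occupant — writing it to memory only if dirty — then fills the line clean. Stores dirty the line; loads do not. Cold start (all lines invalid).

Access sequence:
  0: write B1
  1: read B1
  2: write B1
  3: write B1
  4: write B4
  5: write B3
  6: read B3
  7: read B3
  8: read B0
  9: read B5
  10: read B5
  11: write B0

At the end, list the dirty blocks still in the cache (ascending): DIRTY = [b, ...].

0: W B1 → L1 miss [D]
1: R B1 → L1 hit [D]
2: W B1 → L1 hit [D]
3: W B1 → L1 hit [D]
4: W B4 → L0 miss [D]
5: W B3 → L1 miss wb→B1 [D]
6: R B3 → L1 hit [D]
7: R B3 → L1 hit [D]
8: R B0 → L0 miss wb→B4 [-]
9: R B5 → L1 miss wb→B3 [-]
10: R B5 → L1 hit [-]
11: W B0 → L0 hit [D]

DIRTY = [0]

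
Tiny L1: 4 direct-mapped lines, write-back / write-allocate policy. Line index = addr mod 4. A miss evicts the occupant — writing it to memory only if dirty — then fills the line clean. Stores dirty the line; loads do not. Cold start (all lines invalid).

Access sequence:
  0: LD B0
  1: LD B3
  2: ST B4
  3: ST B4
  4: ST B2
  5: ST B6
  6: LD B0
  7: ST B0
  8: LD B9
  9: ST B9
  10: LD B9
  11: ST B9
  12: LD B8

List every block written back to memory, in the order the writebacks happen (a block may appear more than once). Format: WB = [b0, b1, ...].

0: R B0 -> L0 miss  d=-]
1: R B3 -> L3 miss  d=-]
2: W B4 -> L0 miss  d=D]
3: W B4 -> L0 hit  d=D]
4: W B2 -> L2 miss  d=D]
5: W B6 -> L2 miss wb->B2  d=D]
6: R B0 -> L0 miss wb->B4  d=-]
7: W B0 -> L0 hit  d=D]
8: R B9 -> L1 miss  d=-]
9: W B9 -> L1 hit  d=D]
10: R B9 -> L1 hit  d=D]
11: W B9 -> L1 hit  d=D]
12: R B8 -> L0 miss wb->B0  d=-]

WB = [2, 4, 0]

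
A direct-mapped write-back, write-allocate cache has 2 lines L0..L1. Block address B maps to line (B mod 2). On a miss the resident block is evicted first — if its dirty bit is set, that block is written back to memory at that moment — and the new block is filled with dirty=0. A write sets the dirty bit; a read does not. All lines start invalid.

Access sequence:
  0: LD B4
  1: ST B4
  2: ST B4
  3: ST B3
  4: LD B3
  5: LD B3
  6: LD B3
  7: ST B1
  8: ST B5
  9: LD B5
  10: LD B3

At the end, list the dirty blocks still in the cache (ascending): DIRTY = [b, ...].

DIRTY = [4]

  0 | R B4 → L0 miss [-]
  1 | W B4 → L0 hit [D]
  2 | W B4 → L0 hit [D]
  3 | W B3 → L1 miss [D]
  4 | R B3 → L1 hit [D]
  5 | R B3 → L1 hit [D]
  6 | R B3 → L1 hit [D]
  7 | W B1 → L1 miss wb→B3 [D]
  8 | W B5 → L1 miss wb→B1 [D]
  9 | R B5 → L1 hit [D]
  10 | R B3 → L1 miss wb→B5 [-]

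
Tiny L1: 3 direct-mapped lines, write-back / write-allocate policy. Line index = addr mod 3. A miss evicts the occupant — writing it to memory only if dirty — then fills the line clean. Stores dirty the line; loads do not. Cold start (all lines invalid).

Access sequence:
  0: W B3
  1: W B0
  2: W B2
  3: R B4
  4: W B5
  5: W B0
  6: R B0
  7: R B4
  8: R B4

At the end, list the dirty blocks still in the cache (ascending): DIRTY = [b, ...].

DIRTY = [0, 5]

0: W B3 -> L0 miss  d=D]
1: W B0 -> L0 miss wb->B3  d=D]
2: W B2 -> L2 miss  d=D]
3: R B4 -> L1 miss  d=-]
4: W B5 -> L2 miss wb->B2  d=D]
5: W B0 -> L0 hit  d=D]
6: R B0 -> L0 hit  d=D]
7: R B4 -> L1 hit  d=-]
8: R B4 -> L1 hit  d=-]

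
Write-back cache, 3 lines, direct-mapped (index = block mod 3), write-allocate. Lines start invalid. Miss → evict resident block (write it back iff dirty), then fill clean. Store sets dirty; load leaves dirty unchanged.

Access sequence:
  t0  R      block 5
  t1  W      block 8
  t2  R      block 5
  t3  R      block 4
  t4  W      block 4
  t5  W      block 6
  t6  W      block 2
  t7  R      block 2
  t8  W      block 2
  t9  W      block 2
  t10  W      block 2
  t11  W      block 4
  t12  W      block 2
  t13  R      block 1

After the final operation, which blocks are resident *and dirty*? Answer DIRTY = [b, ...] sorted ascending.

DIRTY = [2, 6]

  0 | R B5 → L2 miss [-]
  1 | W B8 → L2 miss [D]
  2 | R B5 → L2 miss wb→B8 [-]
  3 | R B4 → L1 miss [-]
  4 | W B4 → L1 hit [D]
  5 | W B6 → L0 miss [D]
  6 | W B2 → L2 miss [D]
  7 | R B2 → L2 hit [D]
  8 | W B2 → L2 hit [D]
  9 | W B2 → L2 hit [D]
  10 | W B2 → L2 hit [D]
  11 | W B4 → L1 hit [D]
  12 | W B2 → L2 hit [D]
  13 | R B1 → L1 miss wb→B4 [-]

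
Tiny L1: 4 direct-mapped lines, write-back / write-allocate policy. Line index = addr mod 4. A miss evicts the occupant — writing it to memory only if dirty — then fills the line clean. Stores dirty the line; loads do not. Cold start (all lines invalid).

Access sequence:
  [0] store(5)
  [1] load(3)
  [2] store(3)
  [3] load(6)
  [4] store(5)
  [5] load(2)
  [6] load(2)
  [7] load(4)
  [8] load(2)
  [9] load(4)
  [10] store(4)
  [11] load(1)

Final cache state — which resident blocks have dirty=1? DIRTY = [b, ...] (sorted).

0: W B5 → L1 miss [D]
1: R B3 → L3 miss [-]
2: W B3 → L3 hit [D]
3: R B6 → L2 miss [-]
4: W B5 → L1 hit [D]
5: R B2 → L2 miss [-]
6: R B2 → L2 hit [-]
7: R B4 → L0 miss [-]
8: R B2 → L2 hit [-]
9: R B4 → L0 hit [-]
10: W B4 → L0 hit [D]
11: R B1 → L1 miss wb→B5 [-]

DIRTY = [3, 4]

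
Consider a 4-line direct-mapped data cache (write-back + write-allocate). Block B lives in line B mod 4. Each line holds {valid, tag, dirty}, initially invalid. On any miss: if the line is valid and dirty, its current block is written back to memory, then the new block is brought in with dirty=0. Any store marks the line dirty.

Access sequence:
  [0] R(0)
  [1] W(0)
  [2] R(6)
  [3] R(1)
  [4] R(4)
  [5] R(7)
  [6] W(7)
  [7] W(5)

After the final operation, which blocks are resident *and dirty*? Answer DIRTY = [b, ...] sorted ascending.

DIRTY = [5, 7]

0: R B0 → L0 miss [-]
1: W B0 → L0 hit [D]
2: R B6 → L2 miss [-]
3: R B1 → L1 miss [-]
4: R B4 → L0 miss wb→B0 [-]
5: R B7 → L3 miss [-]
6: W B7 → L3 hit [D]
7: W B5 → L1 miss [D]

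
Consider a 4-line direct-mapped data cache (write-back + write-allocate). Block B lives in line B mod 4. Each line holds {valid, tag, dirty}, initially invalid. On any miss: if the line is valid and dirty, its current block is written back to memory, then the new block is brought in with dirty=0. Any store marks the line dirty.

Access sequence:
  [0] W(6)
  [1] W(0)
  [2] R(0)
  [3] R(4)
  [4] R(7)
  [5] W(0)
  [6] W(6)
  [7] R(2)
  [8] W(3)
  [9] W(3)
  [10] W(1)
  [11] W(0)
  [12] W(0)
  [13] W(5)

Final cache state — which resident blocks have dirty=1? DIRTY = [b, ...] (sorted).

0: W B6 → L2 miss [D]
1: W B0 → L0 miss [D]
2: R B0 → L0 hit [D]
3: R B4 → L0 miss wb→B0 [-]
4: R B7 → L3 miss [-]
5: W B0 → L0 miss [D]
6: W B6 → L2 hit [D]
7: R B2 → L2 miss wb→B6 [-]
8: W B3 → L3 miss [D]
9: W B3 → L3 hit [D]
10: W B1 → L1 miss [D]
11: W B0 → L0 hit [D]
12: W B0 → L0 hit [D]
13: W B5 → L1 miss wb→B1 [D]

DIRTY = [0, 3, 5]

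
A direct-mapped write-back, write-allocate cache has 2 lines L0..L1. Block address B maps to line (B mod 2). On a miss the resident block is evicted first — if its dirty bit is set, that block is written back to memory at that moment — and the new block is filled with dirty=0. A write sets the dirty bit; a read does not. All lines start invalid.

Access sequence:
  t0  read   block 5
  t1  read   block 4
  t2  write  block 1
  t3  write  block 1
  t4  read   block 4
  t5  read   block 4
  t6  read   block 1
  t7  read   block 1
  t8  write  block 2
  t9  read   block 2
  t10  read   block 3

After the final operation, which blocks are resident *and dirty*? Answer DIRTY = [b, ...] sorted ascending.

0: R B5 -> L1 miss  d=-]
1: R B4 -> L0 miss  d=-]
2: W B1 -> L1 miss  d=D]
3: W B1 -> L1 hit  d=D]
4: R B4 -> L0 hit  d=-]
5: R B4 -> L0 hit  d=-]
6: R B1 -> L1 hit  d=D]
7: R B1 -> L1 hit  d=D]
8: W B2 -> L0 miss  d=D]
9: R B2 -> L0 hit  d=D]
10: R B3 -> L1 miss wb->B1  d=-]

DIRTY = [2]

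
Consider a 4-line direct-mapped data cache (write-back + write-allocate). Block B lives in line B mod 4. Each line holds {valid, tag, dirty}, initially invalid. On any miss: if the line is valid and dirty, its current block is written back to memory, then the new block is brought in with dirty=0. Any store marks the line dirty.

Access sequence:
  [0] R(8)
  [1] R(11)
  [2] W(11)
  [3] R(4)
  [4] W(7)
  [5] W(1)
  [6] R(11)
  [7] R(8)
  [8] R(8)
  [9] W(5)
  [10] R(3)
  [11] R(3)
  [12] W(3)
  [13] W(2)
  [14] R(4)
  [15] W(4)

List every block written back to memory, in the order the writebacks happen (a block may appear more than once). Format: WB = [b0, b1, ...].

  0 | R B8 → L0 miss [-]
  1 | R B11 → L3 miss [-]
  2 | W B11 → L3 hit [D]
  3 | R B4 → L0 miss [-]
  4 | W B7 → L3 miss wb→B11 [D]
  5 | W B1 → L1 miss [D]
  6 | R B11 → L3 miss wb→B7 [-]
  7 | R B8 → L0 miss [-]
  8 | R B8 → L0 hit [-]
  9 | W B5 → L1 miss wb→B1 [D]
  10 | R B3 → L3 miss [-]
  11 | R B3 → L3 hit [-]
  12 | W B3 → L3 hit [D]
  13 | W B2 → L2 miss [D]
  14 | R B4 → L0 miss [-]
  15 | W B4 → L0 hit [D]

WB = [11, 7, 1]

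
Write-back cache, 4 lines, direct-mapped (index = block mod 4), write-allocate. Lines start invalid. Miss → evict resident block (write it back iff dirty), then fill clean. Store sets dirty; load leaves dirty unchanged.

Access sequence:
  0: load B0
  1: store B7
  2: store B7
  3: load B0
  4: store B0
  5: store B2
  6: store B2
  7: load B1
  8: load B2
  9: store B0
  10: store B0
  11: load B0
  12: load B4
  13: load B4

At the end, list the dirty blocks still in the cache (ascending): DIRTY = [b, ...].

DIRTY = [2, 7]

0: R B0 -> L0 miss  d=-]
1: W B7 -> L3 miss  d=D]
2: W B7 -> L3 hit  d=D]
3: R B0 -> L0 hit  d=-]
4: W B0 -> L0 hit  d=D]
5: W B2 -> L2 miss  d=D]
6: W B2 -> L2 hit  d=D]
7: R B1 -> L1 miss  d=-]
8: R B2 -> L2 hit  d=D]
9: W B0 -> L0 hit  d=D]
10: W B0 -> L0 hit  d=D]
11: R B0 -> L0 hit  d=D]
12: R B4 -> L0 miss wb->B0  d=-]
13: R B4 -> L0 hit  d=-]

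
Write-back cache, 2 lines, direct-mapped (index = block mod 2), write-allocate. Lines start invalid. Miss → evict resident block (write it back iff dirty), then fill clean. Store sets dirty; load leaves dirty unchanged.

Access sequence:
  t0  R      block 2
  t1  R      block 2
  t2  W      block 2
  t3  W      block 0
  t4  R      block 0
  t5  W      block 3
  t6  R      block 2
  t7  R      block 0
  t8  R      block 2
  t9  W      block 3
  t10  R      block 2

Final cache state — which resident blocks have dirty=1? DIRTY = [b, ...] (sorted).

DIRTY = [3]

0: R B2 → L0 miss [-]
1: R B2 → L0 hit [-]
2: W B2 → L0 hit [D]
3: W B0 → L0 miss wb→B2 [D]
4: R B0 → L0 hit [D]
5: W B3 → L1 miss [D]
6: R B2 → L0 miss wb→B0 [-]
7: R B0 → L0 miss [-]
8: R B2 → L0 miss [-]
9: W B3 → L1 hit [D]
10: R B2 → L0 hit [-]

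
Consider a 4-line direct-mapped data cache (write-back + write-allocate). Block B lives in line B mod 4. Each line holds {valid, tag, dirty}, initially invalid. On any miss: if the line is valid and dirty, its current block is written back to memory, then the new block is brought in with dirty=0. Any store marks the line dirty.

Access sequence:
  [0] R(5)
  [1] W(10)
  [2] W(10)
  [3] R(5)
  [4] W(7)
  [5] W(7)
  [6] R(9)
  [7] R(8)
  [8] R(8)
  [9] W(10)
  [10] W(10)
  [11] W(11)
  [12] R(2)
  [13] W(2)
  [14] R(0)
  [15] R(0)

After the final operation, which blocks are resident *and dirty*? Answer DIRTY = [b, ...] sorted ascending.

0: R B5 -> L1 miss  d=-]
1: W B10 -> L2 miss  d=D]
2: W B10 -> L2 hit  d=D]
3: R B5 -> L1 hit  d=-]
4: W B7 -> L3 miss  d=D]
5: W B7 -> L3 hit  d=D]
6: R B9 -> L1 miss  d=-]
7: R B8 -> L0 miss  d=-]
8: R B8 -> L0 hit  d=-]
9: W B10 -> L2 hit  d=D]
10: W B10 -> L2 hit  d=D]
11: W B11 -> L3 miss wb->B7  d=D]
12: R B2 -> L2 miss wb->B10  d=-]
13: W B2 -> L2 hit  d=D]
14: R B0 -> L0 miss  d=-]
15: R B0 -> L0 hit  d=-]

DIRTY = [2, 11]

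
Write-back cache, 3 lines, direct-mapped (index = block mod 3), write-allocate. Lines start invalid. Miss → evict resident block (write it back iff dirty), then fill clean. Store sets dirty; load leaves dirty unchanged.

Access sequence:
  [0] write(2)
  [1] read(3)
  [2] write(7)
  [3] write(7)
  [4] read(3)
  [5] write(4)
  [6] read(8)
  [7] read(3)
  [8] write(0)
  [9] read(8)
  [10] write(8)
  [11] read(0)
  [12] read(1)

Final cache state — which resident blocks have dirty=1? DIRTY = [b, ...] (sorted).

DIRTY = [0, 8]

  0 | W B2 → L2 miss [D]
  1 | R B3 → L0 miss [-]
  2 | W B7 → L1 miss [D]
  3 | W B7 → L1 hit [D]
  4 | R B3 → L0 hit [-]
  5 | W B4 → L1 miss wb→B7 [D]
  6 | R B8 → L2 miss wb→B2 [-]
  7 | R B3 → L0 hit [-]
  8 | W B0 → L0 miss [D]
  9 | R B8 → L2 hit [-]
  10 | W B8 → L2 hit [D]
  11 | R B0 → L0 hit [D]
  12 | R B1 → L1 miss wb→B4 [-]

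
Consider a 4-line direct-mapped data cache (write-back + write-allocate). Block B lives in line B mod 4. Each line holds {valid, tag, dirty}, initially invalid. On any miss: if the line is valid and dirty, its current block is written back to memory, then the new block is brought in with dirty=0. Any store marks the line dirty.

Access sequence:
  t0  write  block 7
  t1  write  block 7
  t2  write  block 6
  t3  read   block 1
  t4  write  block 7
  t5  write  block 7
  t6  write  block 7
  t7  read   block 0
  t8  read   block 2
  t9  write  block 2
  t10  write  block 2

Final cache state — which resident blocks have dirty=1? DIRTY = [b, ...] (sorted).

DIRTY = [2, 7]

0: W B7 → L3 miss [D]
1: W B7 → L3 hit [D]
2: W B6 → L2 miss [D]
3: R B1 → L1 miss [-]
4: W B7 → L3 hit [D]
5: W B7 → L3 hit [D]
6: W B7 → L3 hit [D]
7: R B0 → L0 miss [-]
8: R B2 → L2 miss wb→B6 [-]
9: W B2 → L2 hit [D]
10: W B2 → L2 hit [D]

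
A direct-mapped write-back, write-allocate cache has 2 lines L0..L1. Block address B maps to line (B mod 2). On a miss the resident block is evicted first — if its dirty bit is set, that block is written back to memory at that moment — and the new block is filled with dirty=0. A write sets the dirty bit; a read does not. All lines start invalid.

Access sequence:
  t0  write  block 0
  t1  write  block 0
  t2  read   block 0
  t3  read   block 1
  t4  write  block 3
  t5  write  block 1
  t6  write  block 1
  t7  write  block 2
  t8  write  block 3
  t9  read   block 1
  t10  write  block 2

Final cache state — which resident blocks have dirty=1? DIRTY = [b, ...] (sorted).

DIRTY = [2]

  0 | W B0 → L0 miss [D]
  1 | W B0 → L0 hit [D]
  2 | R B0 → L0 hit [D]
  3 | R B1 → L1 miss [-]
  4 | W B3 → L1 miss [D]
  5 | W B1 → L1 miss wb→B3 [D]
  6 | W B1 → L1 hit [D]
  7 | W B2 → L0 miss wb→B0 [D]
  8 | W B3 → L1 miss wb→B1 [D]
  9 | R B1 → L1 miss wb→B3 [-]
  10 | W B2 → L0 hit [D]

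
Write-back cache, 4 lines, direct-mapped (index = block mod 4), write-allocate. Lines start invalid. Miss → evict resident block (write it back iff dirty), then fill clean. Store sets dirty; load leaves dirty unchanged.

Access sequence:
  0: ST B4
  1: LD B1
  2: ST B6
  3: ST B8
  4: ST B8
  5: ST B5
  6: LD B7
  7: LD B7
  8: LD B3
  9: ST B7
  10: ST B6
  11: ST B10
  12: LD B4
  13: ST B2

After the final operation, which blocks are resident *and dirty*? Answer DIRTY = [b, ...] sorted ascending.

0: W B4 → L0 miss [D]
1: R B1 → L1 miss [-]
2: W B6 → L2 miss [D]
3: W B8 → L0 miss wb→B4 [D]
4: W B8 → L0 hit [D]
5: W B5 → L1 miss [D]
6: R B7 → L3 miss [-]
7: R B7 → L3 hit [-]
8: R B3 → L3 miss [-]
9: W B7 → L3 miss [D]
10: W B6 → L2 hit [D]
11: W B10 → L2 miss wb→B6 [D]
12: R B4 → L0 miss wb→B8 [-]
13: W B2 → L2 miss wb→B10 [D]

DIRTY = [2, 5, 7]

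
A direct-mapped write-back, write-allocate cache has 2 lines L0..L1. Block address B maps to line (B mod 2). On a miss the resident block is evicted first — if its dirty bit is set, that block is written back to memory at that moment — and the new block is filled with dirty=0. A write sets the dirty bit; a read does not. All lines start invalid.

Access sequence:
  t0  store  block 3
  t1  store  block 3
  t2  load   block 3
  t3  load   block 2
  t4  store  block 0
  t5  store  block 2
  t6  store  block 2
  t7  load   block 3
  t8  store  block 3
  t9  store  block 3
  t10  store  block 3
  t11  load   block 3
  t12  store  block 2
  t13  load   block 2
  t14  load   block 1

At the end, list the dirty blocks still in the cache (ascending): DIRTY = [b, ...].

DIRTY = [2]

  0 | W B3 → L1 miss [D]
  1 | W B3 → L1 hit [D]
  2 | R B3 → L1 hit [D]
  3 | R B2 → L0 miss [-]
  4 | W B0 → L0 miss [D]
  5 | W B2 → L0 miss wb→B0 [D]
  6 | W B2 → L0 hit [D]
  7 | R B3 → L1 hit [D]
  8 | W B3 → L1 hit [D]
  9 | W B3 → L1 hit [D]
  10 | W B3 → L1 hit [D]
  11 | R B3 → L1 hit [D]
  12 | W B2 → L0 hit [D]
  13 | R B2 → L0 hit [D]
  14 | R B1 → L1 miss wb→B3 [-]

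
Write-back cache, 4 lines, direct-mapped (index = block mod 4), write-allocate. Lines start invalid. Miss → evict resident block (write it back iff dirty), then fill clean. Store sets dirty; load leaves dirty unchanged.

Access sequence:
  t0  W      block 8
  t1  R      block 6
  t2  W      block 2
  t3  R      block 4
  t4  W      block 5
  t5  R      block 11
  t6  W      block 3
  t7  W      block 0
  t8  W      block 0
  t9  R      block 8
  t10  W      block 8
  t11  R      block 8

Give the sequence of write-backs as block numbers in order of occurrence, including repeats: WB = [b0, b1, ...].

0: W B8 -> L0 miss  d=D]
1: R B6 -> L2 miss  d=-]
2: W B2 -> L2 miss  d=D]
3: R B4 -> L0 miss wb->B8  d=-]
4: W B5 -> L1 miss  d=D]
5: R B11 -> L3 miss  d=-]
6: W B3 -> L3 miss  d=D]
7: W B0 -> L0 miss  d=D]
8: W B0 -> L0 hit  d=D]
9: R B8 -> L0 miss wb->B0  d=-]
10: W B8 -> L0 hit  d=D]
11: R B8 -> L0 hit  d=D]

WB = [8, 0]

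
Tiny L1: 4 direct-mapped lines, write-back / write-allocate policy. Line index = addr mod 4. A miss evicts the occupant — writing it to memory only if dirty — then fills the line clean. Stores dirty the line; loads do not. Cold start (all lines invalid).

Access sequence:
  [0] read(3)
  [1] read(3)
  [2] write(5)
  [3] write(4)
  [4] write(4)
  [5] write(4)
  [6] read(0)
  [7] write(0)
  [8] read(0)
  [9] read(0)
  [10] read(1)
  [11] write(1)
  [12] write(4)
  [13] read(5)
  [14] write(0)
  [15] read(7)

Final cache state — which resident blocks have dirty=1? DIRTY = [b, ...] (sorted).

DIRTY = [0]

0: R B3 → L3 miss [-]
1: R B3 → L3 hit [-]
2: W B5 → L1 miss [D]
3: W B4 → L0 miss [D]
4: W B4 → L0 hit [D]
5: W B4 → L0 hit [D]
6: R B0 → L0 miss wb→B4 [-]
7: W B0 → L0 hit [D]
8: R B0 → L0 hit [D]
9: R B0 → L0 hit [D]
10: R B1 → L1 miss wb→B5 [-]
11: W B1 → L1 hit [D]
12: W B4 → L0 miss wb→B0 [D]
13: R B5 → L1 miss wb→B1 [-]
14: W B0 → L0 miss wb→B4 [D]
15: R B7 → L3 miss [-]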